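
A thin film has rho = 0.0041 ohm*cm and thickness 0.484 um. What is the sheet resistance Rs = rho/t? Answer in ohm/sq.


Step 1: Convert thickness to cm: t = 0.484 um = 4.8400e-05 cm
Step 2: Rs = rho / t = 0.0041 / 4.8400e-05
Step 3: Rs = 84.7 ohm/sq

84.7


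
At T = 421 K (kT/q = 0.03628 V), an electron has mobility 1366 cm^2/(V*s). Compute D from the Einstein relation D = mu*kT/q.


Step 1: D = mu * (kT/q)
Step 2: D = 1366 * 0.03628
Step 3: D = 49.56 cm^2/s

49.56


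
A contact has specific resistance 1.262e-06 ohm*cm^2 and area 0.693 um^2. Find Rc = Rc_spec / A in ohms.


Step 1: Convert area to cm^2: 0.693 um^2 = 6.9300e-09 cm^2
Step 2: Rc = Rc_spec / A = 1.262e-06 / 6.9300e-09
Step 3: Rc = 1.82e+02 ohms

1.82e+02


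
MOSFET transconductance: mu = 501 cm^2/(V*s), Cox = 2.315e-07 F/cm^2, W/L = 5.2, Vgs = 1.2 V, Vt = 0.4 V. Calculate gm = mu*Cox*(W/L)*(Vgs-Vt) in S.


Step 1: Vov = Vgs - Vt = 1.2 - 0.4 = 0.8 V
Step 2: gm = mu * Cox * (W/L) * Vov
Step 3: gm = 501 * 2.315e-07 * 5.2 * 0.8 = 4.82e-04 S

4.82e-04


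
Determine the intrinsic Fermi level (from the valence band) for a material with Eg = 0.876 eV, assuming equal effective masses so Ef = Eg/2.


Step 1: For an intrinsic semiconductor, the Fermi level sits at midgap.
Step 2: Ef = Eg / 2 = 0.876 / 2 = 0.438 eV

0.438


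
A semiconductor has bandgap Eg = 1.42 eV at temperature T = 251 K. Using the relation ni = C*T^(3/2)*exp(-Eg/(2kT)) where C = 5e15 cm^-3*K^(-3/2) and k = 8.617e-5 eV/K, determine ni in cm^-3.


Step 1: Compute kT = 8.617e-5 * 251 = 0.02162867 eV
Step 2: Exponent = -Eg/(2kT) = -1.42/(2*0.02162867) = -32.82680
Step 3: T^(3/2) = 251^1.5 = 3976.59
Step 4: ni = 5e15 * 3976.59 * exp(-32.82680) = 1.10e+05 cm^-3

1.10e+05


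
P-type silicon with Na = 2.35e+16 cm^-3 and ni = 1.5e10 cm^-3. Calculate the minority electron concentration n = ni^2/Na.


Step 1: Majority hole concentration p ≈ Na = 2.35e+16 cm^-3
Step 2: n = ni^2 / Na = (1.5e10)^2 / 2.35e+16
Step 3: n = 9.57e+03 cm^-3

9.57e+03


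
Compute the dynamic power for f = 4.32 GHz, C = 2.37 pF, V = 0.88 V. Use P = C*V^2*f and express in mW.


Step 1: V^2 = 0.88^2 = 0.7744 V^2
Step 2: P = C*V^2*f = 2.37e-12 F * 0.7744 * 4.32e9 Hz
Step 3: P = 7.92861696e-03 W
Step 4: P = 7.929 mW

7.929


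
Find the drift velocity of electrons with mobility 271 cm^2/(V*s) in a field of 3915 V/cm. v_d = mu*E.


Step 1: v_d = mu * E
Step 2: v_d = 271 * 3915 = 1060965
Step 3: v_d = 1.06e+06 cm/s

1.06e+06


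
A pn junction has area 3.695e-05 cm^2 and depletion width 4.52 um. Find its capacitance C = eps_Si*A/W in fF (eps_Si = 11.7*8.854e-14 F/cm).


Step 1: eps_Si = 11.7 * 8.854e-14 = 1.035918e-12 F/cm
Step 2: W in cm = 4.52 * 1e-4 = 4.52e-04 cm
Step 3: C = 1.035918e-12 * 3.695e-05 / 4.52e-04 = 8.468400e-14 F
Step 4: C = 84.68 fF

84.68


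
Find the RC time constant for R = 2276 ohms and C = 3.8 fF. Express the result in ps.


Step 1: tau = R * C
Step 2: tau = 2276 * 3.8 fF = 2276 * 3.8e-15 F
Step 3: tau = 8.6488e-12 s = 8.6488 ps

8.6488


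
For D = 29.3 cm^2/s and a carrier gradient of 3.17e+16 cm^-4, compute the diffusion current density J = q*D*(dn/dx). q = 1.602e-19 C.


Step 1: J = q * D * (dn/dx)
Step 2: J = 1.602e-19 * 29.3 * 3.17e+16
Step 3: J = 1.49e-01 A/cm^2

1.49e-01


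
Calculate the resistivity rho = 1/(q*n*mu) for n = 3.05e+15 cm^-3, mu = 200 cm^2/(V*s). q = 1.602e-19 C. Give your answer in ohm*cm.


Step 1: sigma = q * n * mu = 1.602e-19 * 3.05e+15 * 200 = 9.77220e-02 S/cm
Step 2: rho = 1 / sigma = 1 / 9.77220e-02 = 10.23 ohm*cm

10.23


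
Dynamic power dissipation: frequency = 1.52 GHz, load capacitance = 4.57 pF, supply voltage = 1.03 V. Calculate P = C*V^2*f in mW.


Step 1: V^2 = 1.03^2 = 1.0609 V^2
Step 2: P = C*V^2*f = 4.57e-12 F * 1.0609 * 1.52e9 Hz
Step 3: P = 7.36943576e-03 W
Step 4: P = 7.369 mW

7.369


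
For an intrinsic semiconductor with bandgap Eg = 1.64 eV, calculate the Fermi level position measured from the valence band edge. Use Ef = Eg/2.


Step 1: For an intrinsic semiconductor, the Fermi level sits at midgap.
Step 2: Ef = Eg / 2 = 1.64 / 2 = 0.82 eV

0.82


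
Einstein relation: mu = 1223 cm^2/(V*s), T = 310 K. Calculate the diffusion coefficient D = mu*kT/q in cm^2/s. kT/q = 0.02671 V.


Step 1: D = mu * (kT/q)
Step 2: D = 1223 * 0.02671
Step 3: D = 32.67 cm^2/s

32.67


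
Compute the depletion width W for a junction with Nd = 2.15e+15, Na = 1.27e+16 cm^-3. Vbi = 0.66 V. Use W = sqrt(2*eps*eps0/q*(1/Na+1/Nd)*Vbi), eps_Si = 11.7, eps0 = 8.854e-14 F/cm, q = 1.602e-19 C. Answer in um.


Step 1: 1/Na + 1/Nd = 1/1.27e+16 + 1/2.15e+15 = 5.43856e-16
Step 2: 2*eps*eps0/q = 2*11.7*8.854e-14/1.602e-19 = 1.293281e+07
Step 3: W^2 = 1.293281e+07 * 5.43856e-16 * 0.66 = 4.64217e-09
Step 4: W = sqrt(4.64217e-09) = 6.813e-05 cm = 0.6813 um

0.6813


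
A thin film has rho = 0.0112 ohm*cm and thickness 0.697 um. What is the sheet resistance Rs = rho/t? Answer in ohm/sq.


Step 1: Convert thickness to cm: t = 0.697 um = 6.9700e-05 cm
Step 2: Rs = rho / t = 0.0112 / 6.9700e-05
Step 3: Rs = 160.7 ohm/sq

160.7


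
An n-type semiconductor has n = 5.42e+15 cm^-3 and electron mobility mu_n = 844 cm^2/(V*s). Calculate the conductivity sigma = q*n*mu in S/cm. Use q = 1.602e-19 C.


Step 1: sigma = q * n * mu
Step 2: sigma = 1.602e-19 * 5.42e+15 * 844
Step 3: sigma = 7.328e-01 S/cm

7.328e-01


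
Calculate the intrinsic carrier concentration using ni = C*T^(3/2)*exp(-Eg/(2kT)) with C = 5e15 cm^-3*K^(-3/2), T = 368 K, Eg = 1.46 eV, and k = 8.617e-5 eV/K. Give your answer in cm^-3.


Step 1: Compute kT = 8.617e-5 * 368 = 0.03171056 eV
Step 2: Exponent = -Eg/(2kT) = -1.46/(2*0.03171056) = -23.02072
Step 3: T^(3/2) = 368^1.5 = 7059.46
Step 4: ni = 5e15 * 7059.46 * exp(-23.02072) = 3.55e+09 cm^-3

3.55e+09


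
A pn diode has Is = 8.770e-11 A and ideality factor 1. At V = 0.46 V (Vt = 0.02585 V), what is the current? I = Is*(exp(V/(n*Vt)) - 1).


Step 1: V/(n*Vt) = 0.46/(1*0.02585) = 17.7950
Step 2: exp(17.7950) = 5.3490e+07
Step 3: I = 8.770e-11 * (5.3490e+07 - 1) = 4.69e-03 A

4.69e-03


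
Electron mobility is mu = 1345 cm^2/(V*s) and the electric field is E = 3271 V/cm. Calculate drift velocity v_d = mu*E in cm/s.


Step 1: v_d = mu * E
Step 2: v_d = 1345 * 3271 = 4399495
Step 3: v_d = 4.40e+06 cm/s

4.40e+06


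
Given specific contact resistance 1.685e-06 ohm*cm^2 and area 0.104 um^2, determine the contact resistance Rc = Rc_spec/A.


Step 1: Convert area to cm^2: 0.104 um^2 = 1.0400e-09 cm^2
Step 2: Rc = Rc_spec / A = 1.685e-06 / 1.0400e-09
Step 3: Rc = 1.62e+03 ohms

1.62e+03


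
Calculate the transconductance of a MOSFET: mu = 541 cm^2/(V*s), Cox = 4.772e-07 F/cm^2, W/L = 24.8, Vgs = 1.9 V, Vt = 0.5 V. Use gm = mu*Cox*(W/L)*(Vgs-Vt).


Step 1: Vov = Vgs - Vt = 1.9 - 0.5 = 1.4 V
Step 2: gm = mu * Cox * (W/L) * Vov
Step 3: gm = 541 * 4.772e-07 * 24.8 * 1.4 = 8.96e-03 S

8.96e-03


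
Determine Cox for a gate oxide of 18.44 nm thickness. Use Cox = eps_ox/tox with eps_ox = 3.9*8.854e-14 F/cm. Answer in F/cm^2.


Step 1: eps_ox = 3.9 * 8.854e-14 = 3.45306e-13 F/cm
Step 2: tox in cm = 18.44 nm * 1e-7 = 1.8440e-06 cm
Step 3: Cox = 3.45306e-13 / 1.8440e-06 = 1.87e-07 F/cm^2

1.87e-07


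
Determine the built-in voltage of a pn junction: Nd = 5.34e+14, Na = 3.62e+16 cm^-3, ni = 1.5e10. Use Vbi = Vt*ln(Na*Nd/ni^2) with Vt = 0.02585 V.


Step 1: Compute Na*Nd/ni^2 = 3.62e+16 * 5.34e+14 / (1.5e10)^2 = 8.5915e+10
Step 2: ln(8.5915e+10) = 25.1766
Step 3: Vbi = 0.02585 * 25.1766 = 0.651 V

0.651


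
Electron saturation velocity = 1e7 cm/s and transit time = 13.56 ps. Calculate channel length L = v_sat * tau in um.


Step 1: tau in seconds = 13.56 ps * 1e-12 = 1.3560e-11 s
Step 2: L = v_sat * tau = 1e7 * 1.3560e-11 = 1.3560e-04 cm
Step 3: L in um = 1.3560e-04 * 1e4 = 1.356 um

1.356


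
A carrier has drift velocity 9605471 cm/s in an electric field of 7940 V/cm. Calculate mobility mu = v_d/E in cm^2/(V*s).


Step 1: mu = v_d / E
Step 2: mu = 9605471 / 7940
Step 3: mu = 1209.76 cm^2/(V*s)

1209.76


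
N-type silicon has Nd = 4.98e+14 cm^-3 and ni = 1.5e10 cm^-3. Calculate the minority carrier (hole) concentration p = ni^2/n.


Step 1: Since Nd >> ni, n ≈ Nd = 4.98e+14 cm^-3
Step 2: p = ni^2 / n = (1.5e10)^2 / 4.98e+14
Step 3: p = 2.25e20 / 4.98e+14 = 4.52e+05 cm^-3

4.52e+05


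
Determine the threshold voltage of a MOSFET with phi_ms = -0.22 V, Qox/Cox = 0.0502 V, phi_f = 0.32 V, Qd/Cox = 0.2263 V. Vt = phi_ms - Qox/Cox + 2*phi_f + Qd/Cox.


Step 1: Vt = phi_ms - Qox/Cox + 2*phi_f + Qd/Cox
Step 2: Vt = -0.22 - 0.0502 + 2*0.32 + 0.2263
Step 3: Vt = -0.22 - 0.0502 + 0.64 + 0.2263
Step 4: Vt = 0.5961 V

0.5961


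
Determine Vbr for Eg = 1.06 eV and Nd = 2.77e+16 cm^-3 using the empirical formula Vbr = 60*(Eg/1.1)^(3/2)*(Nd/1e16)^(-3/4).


Step 1: Eg/1.1 = 1.06/1.1 = 0.963636
Step 2: (Eg/1.1)^1.5 = 0.963636^1.5 = 0.945953
Step 3: (Nd/1e16)^(-0.75) = (2.77)^(-0.75) = 0.465736
Step 4: Vbr = 60 * 0.945953 * 0.465736 = 26.4 V

26.4


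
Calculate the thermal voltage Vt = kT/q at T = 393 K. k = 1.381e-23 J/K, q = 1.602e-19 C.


Step 1: kT = 1.381e-23 * 393 = 5.42733e-21 J
Step 2: Vt = kT/q = 5.42733e-21 / 1.602e-19
Step 3: Vt = 0.03388 V

0.03388


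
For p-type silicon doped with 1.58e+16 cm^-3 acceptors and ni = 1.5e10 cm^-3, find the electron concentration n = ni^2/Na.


Step 1: Majority hole concentration p ≈ Na = 1.58e+16 cm^-3
Step 2: n = ni^2 / Na = (1.5e10)^2 / 1.58e+16
Step 3: n = 1.42e+04 cm^-3

1.42e+04


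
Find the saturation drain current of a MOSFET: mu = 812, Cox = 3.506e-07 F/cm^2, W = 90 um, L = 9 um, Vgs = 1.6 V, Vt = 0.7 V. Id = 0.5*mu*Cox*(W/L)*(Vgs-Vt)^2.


Step 1: Overdrive voltage Vov = Vgs - Vt = 1.6 - 0.7 = 0.9 V
Step 2: W/L = 90/9 = 10
Step 3: Id = 0.5 * 812 * 3.506e-07 * 10 * 0.9^2
Step 4: Id = 1.15e-03 A

1.15e-03


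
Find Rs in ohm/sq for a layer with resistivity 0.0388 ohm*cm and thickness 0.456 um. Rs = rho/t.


Step 1: Convert thickness to cm: t = 0.456 um = 4.5600e-05 cm
Step 2: Rs = rho / t = 0.0388 / 4.5600e-05
Step 3: Rs = 850.9 ohm/sq

850.9


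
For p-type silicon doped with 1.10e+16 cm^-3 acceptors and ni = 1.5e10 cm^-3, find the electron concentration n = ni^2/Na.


Step 1: Majority hole concentration p ≈ Na = 1.10e+16 cm^-3
Step 2: n = ni^2 / Na = (1.5e10)^2 / 1.10e+16
Step 3: n = 2.05e+04 cm^-3

2.05e+04


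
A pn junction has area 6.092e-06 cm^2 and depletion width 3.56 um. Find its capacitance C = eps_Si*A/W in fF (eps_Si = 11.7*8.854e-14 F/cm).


Step 1: eps_Si = 11.7 * 8.854e-14 = 1.035918e-12 F/cm
Step 2: W in cm = 3.56 * 1e-4 = 3.56e-04 cm
Step 3: C = 1.035918e-12 * 6.092e-06 / 3.56e-04 = 1.772700e-14 F
Step 4: C = 17.73 fF

17.73


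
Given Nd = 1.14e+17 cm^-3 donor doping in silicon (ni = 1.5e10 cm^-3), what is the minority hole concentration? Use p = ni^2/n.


Step 1: Since Nd >> ni, n ≈ Nd = 1.14e+17 cm^-3
Step 2: p = ni^2 / n = (1.5e10)^2 / 1.14e+17
Step 3: p = 2.25e20 / 1.14e+17 = 1.97e+03 cm^-3

1.97e+03


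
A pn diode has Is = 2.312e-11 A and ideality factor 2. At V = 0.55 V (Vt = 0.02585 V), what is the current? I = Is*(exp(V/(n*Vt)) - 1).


Step 1: V/(n*Vt) = 0.55/(2*0.02585) = 10.6383
Step 2: exp(10.6383) = 4.1702e+04
Step 3: I = 2.312e-11 * (4.1702e+04 - 1) = 9.64e-07 A

9.64e-07


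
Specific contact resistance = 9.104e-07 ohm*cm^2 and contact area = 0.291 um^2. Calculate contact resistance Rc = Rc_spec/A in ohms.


Step 1: Convert area to cm^2: 0.291 um^2 = 2.9100e-09 cm^2
Step 2: Rc = Rc_spec / A = 9.104e-07 / 2.9100e-09
Step 3: Rc = 3.13e+02 ohms

3.13e+02


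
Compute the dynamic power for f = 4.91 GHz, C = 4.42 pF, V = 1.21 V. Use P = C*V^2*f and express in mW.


Step 1: V^2 = 1.21^2 = 1.4641 V^2
Step 2: P = C*V^2*f = 4.42e-12 F * 1.4641 * 4.91e9 Hz
Step 3: P = 3.177419102e-02 W
Step 4: P = 31.774 mW

31.774


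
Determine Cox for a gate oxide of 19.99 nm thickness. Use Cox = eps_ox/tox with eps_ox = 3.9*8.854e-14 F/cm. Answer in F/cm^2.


Step 1: eps_ox = 3.9 * 8.854e-14 = 3.45306e-13 F/cm
Step 2: tox in cm = 19.99 nm * 1e-7 = 1.9990e-06 cm
Step 3: Cox = 3.45306e-13 / 1.9990e-06 = 1.73e-07 F/cm^2

1.73e-07


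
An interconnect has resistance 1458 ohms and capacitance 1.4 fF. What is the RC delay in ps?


Step 1: tau = R * C
Step 2: tau = 1458 * 1.4 fF = 1458 * 1.4e-15 F
Step 3: tau = 2.0412e-12 s = 2.0412 ps

2.0412


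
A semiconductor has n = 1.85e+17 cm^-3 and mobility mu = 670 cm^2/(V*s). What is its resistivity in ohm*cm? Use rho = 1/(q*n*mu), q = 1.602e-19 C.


Step 1: sigma = q * n * mu = 1.602e-19 * 1.85e+17 * 670 = 1.98568e+01 S/cm
Step 2: rho = 1 / sigma = 1 / 1.98568e+01 = 0.05036 ohm*cm

0.05036


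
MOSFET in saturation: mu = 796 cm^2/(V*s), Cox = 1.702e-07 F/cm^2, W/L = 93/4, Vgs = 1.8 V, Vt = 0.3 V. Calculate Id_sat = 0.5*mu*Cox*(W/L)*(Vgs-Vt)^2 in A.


Step 1: Overdrive voltage Vov = Vgs - Vt = 1.8 - 0.3 = 1.5 V
Step 2: W/L = 93/4 = 23.25
Step 3: Id = 0.5 * 796 * 1.702e-07 * 23.25 * 1.5^2
Step 4: Id = 3.54e-03 A

3.54e-03


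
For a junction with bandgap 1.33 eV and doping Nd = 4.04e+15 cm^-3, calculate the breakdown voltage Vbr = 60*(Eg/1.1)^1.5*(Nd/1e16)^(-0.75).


Step 1: Eg/1.1 = 1.33/1.1 = 1.209091
Step 2: (Eg/1.1)^1.5 = 1.209091^1.5 = 1.329500
Step 3: (Nd/1e16)^(-0.75) = (0.404)^(-0.75) = 1.973395
Step 4: Vbr = 60 * 1.329500 * 1.973395 = 157.4 V

157.4


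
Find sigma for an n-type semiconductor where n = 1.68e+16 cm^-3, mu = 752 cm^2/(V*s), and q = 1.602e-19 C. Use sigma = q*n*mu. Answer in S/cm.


Step 1: sigma = q * n * mu
Step 2: sigma = 1.602e-19 * 1.68e+16 * 752
Step 3: sigma = 2.024e+00 S/cm

2.024e+00


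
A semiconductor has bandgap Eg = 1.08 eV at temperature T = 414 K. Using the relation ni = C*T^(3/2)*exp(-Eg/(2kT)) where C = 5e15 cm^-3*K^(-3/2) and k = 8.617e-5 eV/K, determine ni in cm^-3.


Step 1: Compute kT = 8.617e-5 * 414 = 0.03567438 eV
Step 2: Exponent = -Eg/(2kT) = -1.08/(2*0.03567438) = -15.13691
Step 3: T^(3/2) = 414^1.5 = 8423.65
Step 4: ni = 5e15 * 8423.65 * exp(-15.13691) = 1.12e+13 cm^-3

1.12e+13


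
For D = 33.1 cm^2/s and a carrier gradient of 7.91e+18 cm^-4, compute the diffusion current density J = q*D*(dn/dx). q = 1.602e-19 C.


Step 1: J = q * D * (dn/dx)
Step 2: J = 1.602e-19 * 33.1 * 7.91e+18
Step 3: J = 4.19e+01 A/cm^2

4.19e+01


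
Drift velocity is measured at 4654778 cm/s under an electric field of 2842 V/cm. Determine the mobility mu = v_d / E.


Step 1: mu = v_d / E
Step 2: mu = 4654778 / 2842
Step 3: mu = 1637.85 cm^2/(V*s)

1637.85


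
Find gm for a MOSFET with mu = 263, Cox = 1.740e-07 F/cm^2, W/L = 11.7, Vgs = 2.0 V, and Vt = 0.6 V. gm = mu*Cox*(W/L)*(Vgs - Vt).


Step 1: Vov = Vgs - Vt = 2.0 - 0.6 = 1.4 V
Step 2: gm = mu * Cox * (W/L) * Vov
Step 3: gm = 263 * 1.740e-07 * 11.7 * 1.4 = 7.50e-04 S

7.50e-04


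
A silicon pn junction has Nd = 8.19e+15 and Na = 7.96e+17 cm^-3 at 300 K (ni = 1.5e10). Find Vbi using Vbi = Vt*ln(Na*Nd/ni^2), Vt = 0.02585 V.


Step 1: Compute Na*Nd/ni^2 = 7.96e+17 * 8.19e+15 / (1.5e10)^2 = 2.8974e+13
Step 2: ln(2.8974e+13) = 30.9974
Step 3: Vbi = 0.02585 * 30.9974 = 0.801 V

0.801


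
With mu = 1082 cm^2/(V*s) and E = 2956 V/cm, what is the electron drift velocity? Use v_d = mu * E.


Step 1: v_d = mu * E
Step 2: v_d = 1082 * 2956 = 3198392
Step 3: v_d = 3.20e+06 cm/s

3.20e+06


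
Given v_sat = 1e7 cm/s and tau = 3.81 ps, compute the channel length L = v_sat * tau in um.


Step 1: tau in seconds = 3.81 ps * 1e-12 = 3.8100e-12 s
Step 2: L = v_sat * tau = 1e7 * 3.8100e-12 = 3.8100e-05 cm
Step 3: L in um = 3.8100e-05 * 1e4 = 0.381 um

0.381


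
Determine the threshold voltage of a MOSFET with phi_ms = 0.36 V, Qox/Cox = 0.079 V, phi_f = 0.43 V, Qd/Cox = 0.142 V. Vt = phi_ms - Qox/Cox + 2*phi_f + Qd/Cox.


Step 1: Vt = phi_ms - Qox/Cox + 2*phi_f + Qd/Cox
Step 2: Vt = 0.36 - 0.079 + 2*0.43 + 0.142
Step 3: Vt = 0.36 - 0.079 + 0.86 + 0.142
Step 4: Vt = 1.283 V

1.283


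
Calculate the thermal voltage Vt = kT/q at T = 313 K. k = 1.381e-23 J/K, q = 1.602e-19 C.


Step 1: kT = 1.381e-23 * 313 = 4.32253e-21 J
Step 2: Vt = kT/q = 4.32253e-21 / 1.602e-19
Step 3: Vt = 0.02698 V

0.02698


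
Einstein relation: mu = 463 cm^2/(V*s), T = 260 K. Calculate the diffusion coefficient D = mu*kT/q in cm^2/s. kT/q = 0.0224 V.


Step 1: D = mu * (kT/q)
Step 2: D = 463 * 0.0224
Step 3: D = 10.37 cm^2/s

10.37


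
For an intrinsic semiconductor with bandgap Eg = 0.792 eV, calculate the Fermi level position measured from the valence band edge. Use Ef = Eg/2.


Step 1: For an intrinsic semiconductor, the Fermi level sits at midgap.
Step 2: Ef = Eg / 2 = 0.792 / 2 = 0.396 eV

0.396


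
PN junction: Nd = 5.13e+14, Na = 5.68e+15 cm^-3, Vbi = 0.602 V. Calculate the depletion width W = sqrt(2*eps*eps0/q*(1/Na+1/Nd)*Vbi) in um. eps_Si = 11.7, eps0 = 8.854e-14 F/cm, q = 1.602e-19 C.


Step 1: 1/Na + 1/Nd = 1/5.68e+15 + 1/5.13e+14 = 2.12537e-15
Step 2: 2*eps*eps0/q = 2*11.7*8.854e-14/1.602e-19 = 1.293281e+07
Step 3: W^2 = 1.293281e+07 * 2.12537e-15 * 0.602 = 1.65472e-08
Step 4: W = sqrt(1.65472e-08) = 1.286e-04 cm = 1.286 um

1.286


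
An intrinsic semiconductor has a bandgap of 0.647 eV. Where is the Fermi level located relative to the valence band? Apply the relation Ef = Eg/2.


Step 1: For an intrinsic semiconductor, the Fermi level sits at midgap.
Step 2: Ef = Eg / 2 = 0.647 / 2 = 0.3235 eV

0.3235


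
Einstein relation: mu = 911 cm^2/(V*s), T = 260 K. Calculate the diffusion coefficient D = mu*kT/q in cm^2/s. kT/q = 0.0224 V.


Step 1: D = mu * (kT/q)
Step 2: D = 911 * 0.0224
Step 3: D = 20.41 cm^2/s

20.41


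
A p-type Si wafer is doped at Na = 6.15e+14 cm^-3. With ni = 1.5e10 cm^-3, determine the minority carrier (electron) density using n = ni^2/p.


Step 1: Majority hole concentration p ≈ Na = 6.15e+14 cm^-3
Step 2: n = ni^2 / Na = (1.5e10)^2 / 6.15e+14
Step 3: n = 3.66e+05 cm^-3

3.66e+05


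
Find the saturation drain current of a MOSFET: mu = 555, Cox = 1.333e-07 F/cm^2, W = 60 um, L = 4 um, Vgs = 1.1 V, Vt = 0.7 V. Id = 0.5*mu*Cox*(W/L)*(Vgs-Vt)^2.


Step 1: Overdrive voltage Vov = Vgs - Vt = 1.1 - 0.7 = 0.4 V
Step 2: W/L = 60/4 = 15
Step 3: Id = 0.5 * 555 * 1.333e-07 * 15 * 0.4^2
Step 4: Id = 8.88e-05 A

8.88e-05


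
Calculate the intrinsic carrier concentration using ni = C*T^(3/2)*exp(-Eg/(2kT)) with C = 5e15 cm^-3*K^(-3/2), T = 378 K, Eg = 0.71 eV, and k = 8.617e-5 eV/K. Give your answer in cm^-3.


Step 1: Compute kT = 8.617e-5 * 378 = 0.03257226 eV
Step 2: Exponent = -Eg/(2kT) = -0.71/(2*0.03257226) = -10.89884
Step 3: T^(3/2) = 378^1.5 = 7349.16
Step 4: ni = 5e15 * 7349.16 * exp(-10.89884) = 6.79e+14 cm^-3

6.79e+14


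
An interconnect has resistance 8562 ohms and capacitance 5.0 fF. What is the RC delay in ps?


Step 1: tau = R * C
Step 2: tau = 8562 * 5.0 fF = 8562 * 5.0e-15 F
Step 3: tau = 4.281e-11 s = 42.81 ps

42.81


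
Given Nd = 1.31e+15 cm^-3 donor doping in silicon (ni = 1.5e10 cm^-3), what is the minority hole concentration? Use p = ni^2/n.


Step 1: Since Nd >> ni, n ≈ Nd = 1.31e+15 cm^-3
Step 2: p = ni^2 / n = (1.5e10)^2 / 1.31e+15
Step 3: p = 2.25e20 / 1.31e+15 = 1.72e+05 cm^-3

1.72e+05


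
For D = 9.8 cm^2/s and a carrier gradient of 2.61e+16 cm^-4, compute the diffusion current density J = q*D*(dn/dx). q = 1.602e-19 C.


Step 1: J = q * D * (dn/dx)
Step 2: J = 1.602e-19 * 9.8 * 2.61e+16
Step 3: J = 4.10e-02 A/cm^2

4.10e-02


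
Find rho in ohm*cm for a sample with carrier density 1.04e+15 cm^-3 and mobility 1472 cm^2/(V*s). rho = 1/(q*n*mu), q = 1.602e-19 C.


Step 1: sigma = q * n * mu = 1.602e-19 * 1.04e+15 * 1472 = 2.45247e-01 S/cm
Step 2: rho = 1 / sigma = 1 / 2.45247e-01 = 4.078 ohm*cm

4.078


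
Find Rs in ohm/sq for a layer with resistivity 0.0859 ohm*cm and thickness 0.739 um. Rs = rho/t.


Step 1: Convert thickness to cm: t = 0.739 um = 7.3900e-05 cm
Step 2: Rs = rho / t = 0.0859 / 7.3900e-05
Step 3: Rs = 1162.4 ohm/sq

1162.4


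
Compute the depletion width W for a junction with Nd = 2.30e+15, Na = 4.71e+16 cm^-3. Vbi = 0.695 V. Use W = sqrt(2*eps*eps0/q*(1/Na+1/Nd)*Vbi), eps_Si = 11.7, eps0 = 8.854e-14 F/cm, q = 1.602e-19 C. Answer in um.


Step 1: 1/Na + 1/Nd = 1/4.71e+16 + 1/2.30e+15 = 4.56014e-16
Step 2: 2*eps*eps0/q = 2*11.7*8.854e-14/1.602e-19 = 1.293281e+07
Step 3: W^2 = 1.293281e+07 * 4.56014e-16 * 0.695 = 4.09879e-09
Step 4: W = sqrt(4.09879e-09) = 6.402e-05 cm = 0.6402 um

0.6402


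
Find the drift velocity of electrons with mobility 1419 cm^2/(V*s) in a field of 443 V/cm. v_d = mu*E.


Step 1: v_d = mu * E
Step 2: v_d = 1419 * 443 = 628617
Step 3: v_d = 6.29e+05 cm/s

6.29e+05


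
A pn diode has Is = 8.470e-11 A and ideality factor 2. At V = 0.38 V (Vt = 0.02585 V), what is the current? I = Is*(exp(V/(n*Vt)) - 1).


Step 1: V/(n*Vt) = 0.38/(2*0.02585) = 7.3501
Step 2: exp(7.3501) = 1.5564e+03
Step 3: I = 8.470e-11 * (1.5564e+03 - 1) = 1.32e-07 A

1.32e-07


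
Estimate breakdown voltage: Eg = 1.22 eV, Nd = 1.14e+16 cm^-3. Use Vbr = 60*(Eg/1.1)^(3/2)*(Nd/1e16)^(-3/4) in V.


Step 1: Eg/1.1 = 1.22/1.1 = 1.109091
Step 2: (Eg/1.1)^1.5 = 1.109091^1.5 = 1.168021
Step 3: (Nd/1e16)^(-0.75) = (1.14)^(-0.75) = 0.906403
Step 4: Vbr = 60 * 1.168021 * 0.906403 = 63.5 V

63.5


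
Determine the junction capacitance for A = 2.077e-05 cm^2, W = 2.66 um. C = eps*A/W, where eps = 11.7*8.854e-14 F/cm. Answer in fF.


Step 1: eps_Si = 11.7 * 8.854e-14 = 1.035918e-12 F/cm
Step 2: W in cm = 2.66 * 1e-4 = 2.66e-04 cm
Step 3: C = 1.035918e-12 * 2.077e-05 / 2.66e-04 = 8.088728e-14 F
Step 4: C = 80.89 fF

80.89


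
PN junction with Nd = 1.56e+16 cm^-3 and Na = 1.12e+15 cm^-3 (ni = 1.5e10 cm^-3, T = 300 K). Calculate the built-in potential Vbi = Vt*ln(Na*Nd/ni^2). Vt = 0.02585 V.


Step 1: Compute Na*Nd/ni^2 = 1.12e+15 * 1.56e+16 / (1.5e10)^2 = 7.7653e+10
Step 2: ln(7.7653e+10) = 25.0755
Step 3: Vbi = 0.02585 * 25.0755 = 0.648 V

0.648


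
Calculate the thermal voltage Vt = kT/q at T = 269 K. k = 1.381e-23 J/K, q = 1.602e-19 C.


Step 1: kT = 1.381e-23 * 269 = 3.71489e-21 J
Step 2: Vt = kT/q = 3.71489e-21 / 1.602e-19
Step 3: Vt = 0.02319 V

0.02319


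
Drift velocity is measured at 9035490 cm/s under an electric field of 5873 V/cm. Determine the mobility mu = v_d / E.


Step 1: mu = v_d / E
Step 2: mu = 9035490 / 5873
Step 3: mu = 1538.48 cm^2/(V*s)

1538.48


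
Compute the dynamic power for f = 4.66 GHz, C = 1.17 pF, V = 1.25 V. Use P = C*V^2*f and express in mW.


Step 1: V^2 = 1.25^2 = 1.5625 V^2
Step 2: P = C*V^2*f = 1.17e-12 F * 1.5625 * 4.66e9 Hz
Step 3: P = 8.5190625e-03 W
Step 4: P = 8.519 mW

8.519


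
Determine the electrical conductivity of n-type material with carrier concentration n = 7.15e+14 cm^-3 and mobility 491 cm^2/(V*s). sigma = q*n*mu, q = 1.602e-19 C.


Step 1: sigma = q * n * mu
Step 2: sigma = 1.602e-19 * 7.15e+14 * 491
Step 3: sigma = 5.624e-02 S/cm

5.624e-02


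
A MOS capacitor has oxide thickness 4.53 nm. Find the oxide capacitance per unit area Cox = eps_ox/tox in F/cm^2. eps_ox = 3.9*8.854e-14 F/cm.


Step 1: eps_ox = 3.9 * 8.854e-14 = 3.45306e-13 F/cm
Step 2: tox in cm = 4.53 nm * 1e-7 = 4.5300e-07 cm
Step 3: Cox = 3.45306e-13 / 4.5300e-07 = 7.62e-07 F/cm^2

7.62e-07


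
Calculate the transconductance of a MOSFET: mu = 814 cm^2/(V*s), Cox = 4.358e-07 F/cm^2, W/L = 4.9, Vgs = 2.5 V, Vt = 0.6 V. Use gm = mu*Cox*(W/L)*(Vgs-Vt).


Step 1: Vov = Vgs - Vt = 2.5 - 0.6 = 1.9 V
Step 2: gm = mu * Cox * (W/L) * Vov
Step 3: gm = 814 * 4.358e-07 * 4.9 * 1.9 = 3.30e-03 S

3.30e-03


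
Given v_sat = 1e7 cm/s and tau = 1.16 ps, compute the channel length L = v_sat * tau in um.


Step 1: tau in seconds = 1.16 ps * 1e-12 = 1.1600e-12 s
Step 2: L = v_sat * tau = 1e7 * 1.1600e-12 = 1.1600e-05 cm
Step 3: L in um = 1.1600e-05 * 1e4 = 0.116 um

0.116


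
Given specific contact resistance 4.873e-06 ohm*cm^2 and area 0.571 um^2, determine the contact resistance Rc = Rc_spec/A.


Step 1: Convert area to cm^2: 0.571 um^2 = 5.7100e-09 cm^2
Step 2: Rc = Rc_spec / A = 4.873e-06 / 5.7100e-09
Step 3: Rc = 8.53e+02 ohms

8.53e+02


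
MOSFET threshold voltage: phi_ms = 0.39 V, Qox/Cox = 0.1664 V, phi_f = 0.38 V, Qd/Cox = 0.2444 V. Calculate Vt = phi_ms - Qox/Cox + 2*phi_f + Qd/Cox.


Step 1: Vt = phi_ms - Qox/Cox + 2*phi_f + Qd/Cox
Step 2: Vt = 0.39 - 0.1664 + 2*0.38 + 0.2444
Step 3: Vt = 0.39 - 0.1664 + 0.76 + 0.2444
Step 4: Vt = 1.228 V

1.228


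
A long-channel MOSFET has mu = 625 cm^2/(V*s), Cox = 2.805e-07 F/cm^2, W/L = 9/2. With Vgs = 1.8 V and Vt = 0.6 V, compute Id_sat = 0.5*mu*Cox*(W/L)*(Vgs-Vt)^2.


Step 1: Overdrive voltage Vov = Vgs - Vt = 1.8 - 0.6 = 1.2 V
Step 2: W/L = 9/2 = 4.5
Step 3: Id = 0.5 * 625 * 2.805e-07 * 4.5 * 1.2^2
Step 4: Id = 5.68e-04 A

5.68e-04


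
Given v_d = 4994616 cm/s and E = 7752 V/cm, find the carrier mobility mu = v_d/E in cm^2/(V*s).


Step 1: mu = v_d / E
Step 2: mu = 4994616 / 7752
Step 3: mu = 644.3 cm^2/(V*s)

644.3


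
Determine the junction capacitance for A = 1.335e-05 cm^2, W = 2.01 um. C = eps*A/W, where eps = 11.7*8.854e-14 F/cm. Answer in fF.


Step 1: eps_Si = 11.7 * 8.854e-14 = 1.035918e-12 F/cm
Step 2: W in cm = 2.01 * 1e-4 = 2.01e-04 cm
Step 3: C = 1.035918e-12 * 1.335e-05 / 2.01e-04 = 6.880351e-14 F
Step 4: C = 68.8 fF

68.8


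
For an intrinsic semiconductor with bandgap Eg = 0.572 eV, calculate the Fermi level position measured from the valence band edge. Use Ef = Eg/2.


Step 1: For an intrinsic semiconductor, the Fermi level sits at midgap.
Step 2: Ef = Eg / 2 = 0.572 / 2 = 0.286 eV

0.286


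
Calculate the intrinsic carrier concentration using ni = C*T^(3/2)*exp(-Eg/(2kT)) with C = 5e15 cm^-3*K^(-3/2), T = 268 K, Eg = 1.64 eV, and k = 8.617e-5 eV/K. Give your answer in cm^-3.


Step 1: Compute kT = 8.617e-5 * 268 = 0.02309356 eV
Step 2: Exponent = -Eg/(2kT) = -1.64/(2*0.02309356) = -35.50773
Step 3: T^(3/2) = 268^1.5 = 4387.35
Step 4: ni = 5e15 * 4387.35 * exp(-35.50773) = 8.32e+03 cm^-3

8.32e+03


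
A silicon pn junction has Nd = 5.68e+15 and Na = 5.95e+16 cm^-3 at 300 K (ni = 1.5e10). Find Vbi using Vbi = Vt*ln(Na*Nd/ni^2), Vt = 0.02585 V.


Step 1: Compute Na*Nd/ni^2 = 5.95e+16 * 5.68e+15 / (1.5e10)^2 = 1.5020e+12
Step 2: ln(1.5020e+12) = 28.0378
Step 3: Vbi = 0.02585 * 28.0378 = 0.725 V

0.725


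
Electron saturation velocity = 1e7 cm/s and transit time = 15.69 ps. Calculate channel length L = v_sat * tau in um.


Step 1: tau in seconds = 15.69 ps * 1e-12 = 1.5690e-11 s
Step 2: L = v_sat * tau = 1e7 * 1.5690e-11 = 1.5690e-04 cm
Step 3: L in um = 1.5690e-04 * 1e4 = 1.569 um

1.569


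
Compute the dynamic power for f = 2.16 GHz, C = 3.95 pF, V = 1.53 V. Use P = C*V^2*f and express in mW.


Step 1: V^2 = 1.53^2 = 2.3409 V^2
Step 2: P = C*V^2*f = 3.95e-12 F * 2.3409 * 2.16e9 Hz
Step 3: P = 1.99725588e-02 W
Step 4: P = 19.973 mW

19.973


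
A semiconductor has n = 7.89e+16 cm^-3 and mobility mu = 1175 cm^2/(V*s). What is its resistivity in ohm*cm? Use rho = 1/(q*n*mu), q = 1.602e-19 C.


Step 1: sigma = q * n * mu = 1.602e-19 * 7.89e+16 * 1175 = 1.48517e+01 S/cm
Step 2: rho = 1 / sigma = 1 / 1.48517e+01 = 0.06733 ohm*cm

0.06733


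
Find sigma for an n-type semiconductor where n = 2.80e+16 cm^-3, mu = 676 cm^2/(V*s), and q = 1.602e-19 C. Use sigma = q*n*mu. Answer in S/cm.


Step 1: sigma = q * n * mu
Step 2: sigma = 1.602e-19 * 2.80e+16 * 676
Step 3: sigma = 3.032e+00 S/cm

3.032e+00


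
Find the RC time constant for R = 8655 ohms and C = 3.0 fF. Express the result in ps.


Step 1: tau = R * C
Step 2: tau = 8655 * 3.0 fF = 8655 * 3.0e-15 F
Step 3: tau = 2.5965e-11 s = 25.965 ps

25.965


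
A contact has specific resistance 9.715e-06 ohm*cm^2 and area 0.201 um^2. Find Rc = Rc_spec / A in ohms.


Step 1: Convert area to cm^2: 0.201 um^2 = 2.0100e-09 cm^2
Step 2: Rc = Rc_spec / A = 9.715e-06 / 2.0100e-09
Step 3: Rc = 4.83e+03 ohms

4.83e+03


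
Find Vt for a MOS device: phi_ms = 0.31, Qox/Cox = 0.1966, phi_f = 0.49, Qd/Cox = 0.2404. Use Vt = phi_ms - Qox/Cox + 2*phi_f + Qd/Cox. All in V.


Step 1: Vt = phi_ms - Qox/Cox + 2*phi_f + Qd/Cox
Step 2: Vt = 0.31 - 0.1966 + 2*0.49 + 0.2404
Step 3: Vt = 0.31 - 0.1966 + 0.98 + 0.2404
Step 4: Vt = 1.3338 V

1.3338


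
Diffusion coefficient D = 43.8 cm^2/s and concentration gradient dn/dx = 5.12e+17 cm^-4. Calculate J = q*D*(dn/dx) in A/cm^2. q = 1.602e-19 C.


Step 1: J = q * D * (dn/dx)
Step 2: J = 1.602e-19 * 43.8 * 5.12e+17
Step 3: J = 3.59e+00 A/cm^2

3.59e+00


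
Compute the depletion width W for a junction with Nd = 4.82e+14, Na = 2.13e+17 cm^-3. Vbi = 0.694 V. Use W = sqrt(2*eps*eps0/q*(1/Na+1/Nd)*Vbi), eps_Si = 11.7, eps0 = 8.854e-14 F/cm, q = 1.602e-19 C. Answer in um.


Step 1: 1/Na + 1/Nd = 1/2.13e+17 + 1/4.82e+14 = 2.07938e-15
Step 2: 2*eps*eps0/q = 2*11.7*8.854e-14/1.602e-19 = 1.293281e+07
Step 3: W^2 = 1.293281e+07 * 2.07938e-15 * 0.694 = 1.86632e-08
Step 4: W = sqrt(1.86632e-08) = 1.366e-04 cm = 1.366 um

1.366


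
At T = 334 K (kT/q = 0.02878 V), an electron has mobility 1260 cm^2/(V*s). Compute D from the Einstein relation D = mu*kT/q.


Step 1: D = mu * (kT/q)
Step 2: D = 1260 * 0.02878
Step 3: D = 36.26 cm^2/s

36.26


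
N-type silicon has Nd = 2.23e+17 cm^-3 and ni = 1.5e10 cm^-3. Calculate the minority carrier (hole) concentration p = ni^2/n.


Step 1: Since Nd >> ni, n ≈ Nd = 2.23e+17 cm^-3
Step 2: p = ni^2 / n = (1.5e10)^2 / 2.23e+17
Step 3: p = 2.25e20 / 2.23e+17 = 1.01e+03 cm^-3

1.01e+03


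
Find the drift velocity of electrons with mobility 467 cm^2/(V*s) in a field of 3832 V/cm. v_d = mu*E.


Step 1: v_d = mu * E
Step 2: v_d = 467 * 3832 = 1789544
Step 3: v_d = 1.79e+06 cm/s

1.79e+06


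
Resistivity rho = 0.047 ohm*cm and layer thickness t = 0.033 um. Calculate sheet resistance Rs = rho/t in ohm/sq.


Step 1: Convert thickness to cm: t = 0.033 um = 3.3000e-06 cm
Step 2: Rs = rho / t = 0.047 / 3.3000e-06
Step 3: Rs = 14242.4 ohm/sq

14242.4


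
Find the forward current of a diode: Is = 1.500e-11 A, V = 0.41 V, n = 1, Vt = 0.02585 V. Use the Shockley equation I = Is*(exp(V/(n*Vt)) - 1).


Step 1: V/(n*Vt) = 0.41/(1*0.02585) = 15.8607
Step 2: exp(15.8607) = 7.7306e+06
Step 3: I = 1.500e-11 * (7.7306e+06 - 1) = 1.16e-04 A

1.16e-04


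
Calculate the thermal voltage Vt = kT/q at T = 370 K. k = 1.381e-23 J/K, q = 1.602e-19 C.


Step 1: kT = 1.381e-23 * 370 = 5.1097e-21 J
Step 2: Vt = kT/q = 5.1097e-21 / 1.602e-19
Step 3: Vt = 0.0319 V

0.0319


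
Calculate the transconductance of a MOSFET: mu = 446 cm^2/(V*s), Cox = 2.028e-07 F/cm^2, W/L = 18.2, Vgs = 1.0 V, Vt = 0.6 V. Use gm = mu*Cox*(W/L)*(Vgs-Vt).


Step 1: Vov = Vgs - Vt = 1.0 - 0.6 = 0.4 V
Step 2: gm = mu * Cox * (W/L) * Vov
Step 3: gm = 446 * 2.028e-07 * 18.2 * 0.4 = 6.58e-04 S

6.58e-04


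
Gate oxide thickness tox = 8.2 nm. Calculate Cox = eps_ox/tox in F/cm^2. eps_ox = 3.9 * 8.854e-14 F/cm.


Step 1: eps_ox = 3.9 * 8.854e-14 = 3.45306e-13 F/cm
Step 2: tox in cm = 8.2 nm * 1e-7 = 8.2000e-07 cm
Step 3: Cox = 3.45306e-13 / 8.2000e-07 = 4.21e-07 F/cm^2

4.21e-07


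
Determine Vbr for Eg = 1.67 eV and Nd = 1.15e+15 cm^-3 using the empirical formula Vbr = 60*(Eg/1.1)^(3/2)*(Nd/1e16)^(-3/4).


Step 1: Eg/1.1 = 1.67/1.1 = 1.518182
Step 2: (Eg/1.1)^1.5 = 1.518182^1.5 = 1.870621
Step 3: (Nd/1e16)^(-0.75) = (0.115)^(-0.75) = 5.063801
Step 4: Vbr = 60 * 1.870621 * 5.063801 = 568.3 V

568.3


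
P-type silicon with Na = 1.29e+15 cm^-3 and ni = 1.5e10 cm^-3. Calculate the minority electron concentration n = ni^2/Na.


Step 1: Majority hole concentration p ≈ Na = 1.29e+15 cm^-3
Step 2: n = ni^2 / Na = (1.5e10)^2 / 1.29e+15
Step 3: n = 1.74e+05 cm^-3

1.74e+05


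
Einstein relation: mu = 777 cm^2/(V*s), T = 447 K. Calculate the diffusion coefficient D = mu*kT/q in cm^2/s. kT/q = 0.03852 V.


Step 1: D = mu * (kT/q)
Step 2: D = 777 * 0.03852
Step 3: D = 29.93 cm^2/s

29.93


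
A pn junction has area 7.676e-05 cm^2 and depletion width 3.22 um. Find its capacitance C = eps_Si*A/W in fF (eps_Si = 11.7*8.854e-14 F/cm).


Step 1: eps_Si = 11.7 * 8.854e-14 = 1.035918e-12 F/cm
Step 2: W in cm = 3.22 * 1e-4 = 3.22e-04 cm
Step 3: C = 1.035918e-12 * 7.676e-05 / 3.22e-04 = 2.469474e-13 F
Step 4: C = 246.95 fF

246.95


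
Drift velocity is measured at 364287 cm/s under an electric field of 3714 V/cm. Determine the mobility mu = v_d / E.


Step 1: mu = v_d / E
Step 2: mu = 364287 / 3714
Step 3: mu = 98.08 cm^2/(V*s)

98.08


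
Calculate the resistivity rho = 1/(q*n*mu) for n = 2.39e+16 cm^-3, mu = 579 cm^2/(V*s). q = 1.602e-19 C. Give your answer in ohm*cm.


Step 1: sigma = q * n * mu = 1.602e-19 * 2.39e+16 * 579 = 2.21686e+00 S/cm
Step 2: rho = 1 / sigma = 1 / 2.21686e+00 = 0.4511 ohm*cm

0.4511


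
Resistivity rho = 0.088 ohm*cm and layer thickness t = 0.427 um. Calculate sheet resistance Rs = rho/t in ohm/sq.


Step 1: Convert thickness to cm: t = 0.427 um = 4.2700e-05 cm
Step 2: Rs = rho / t = 0.088 / 4.2700e-05
Step 3: Rs = 2060.9 ohm/sq

2060.9


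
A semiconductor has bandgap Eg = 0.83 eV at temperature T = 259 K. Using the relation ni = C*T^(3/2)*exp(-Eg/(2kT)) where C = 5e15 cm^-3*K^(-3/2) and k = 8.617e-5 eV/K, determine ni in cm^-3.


Step 1: Compute kT = 8.617e-5 * 259 = 0.02231803 eV
Step 2: Exponent = -Eg/(2kT) = -0.83/(2*0.02231803) = -18.59483
Step 3: T^(3/2) = 259^1.5 = 4168.21
Step 4: ni = 5e15 * 4168.21 * exp(-18.59483) = 1.75e+11 cm^-3

1.75e+11


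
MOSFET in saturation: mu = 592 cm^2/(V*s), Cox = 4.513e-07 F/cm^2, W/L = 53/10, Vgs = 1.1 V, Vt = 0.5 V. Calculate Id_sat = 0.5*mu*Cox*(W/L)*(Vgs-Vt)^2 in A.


Step 1: Overdrive voltage Vov = Vgs - Vt = 1.1 - 0.5 = 0.6 V
Step 2: W/L = 53/10 = 5.3
Step 3: Id = 0.5 * 592 * 4.513e-07 * 5.3 * 0.6^2
Step 4: Id = 2.55e-04 A

2.55e-04


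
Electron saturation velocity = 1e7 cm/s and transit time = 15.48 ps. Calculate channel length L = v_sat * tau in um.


Step 1: tau in seconds = 15.48 ps * 1e-12 = 1.5480e-11 s
Step 2: L = v_sat * tau = 1e7 * 1.5480e-11 = 1.5480e-04 cm
Step 3: L in um = 1.5480e-04 * 1e4 = 1.548 um

1.548


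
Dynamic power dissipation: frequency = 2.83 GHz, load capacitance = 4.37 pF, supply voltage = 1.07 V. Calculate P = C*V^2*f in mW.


Step 1: V^2 = 1.07^2 = 1.1449 V^2
Step 2: P = C*V^2*f = 4.37e-12 F * 1.1449 * 2.83e9 Hz
Step 3: P = 1.415909279e-02 W
Step 4: P = 14.159 mW

14.159


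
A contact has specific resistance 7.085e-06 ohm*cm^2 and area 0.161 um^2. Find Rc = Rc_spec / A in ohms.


Step 1: Convert area to cm^2: 0.161 um^2 = 1.6100e-09 cm^2
Step 2: Rc = Rc_spec / A = 7.085e-06 / 1.6100e-09
Step 3: Rc = 4.40e+03 ohms

4.40e+03


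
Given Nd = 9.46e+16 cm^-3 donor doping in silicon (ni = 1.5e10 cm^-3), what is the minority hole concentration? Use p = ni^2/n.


Step 1: Since Nd >> ni, n ≈ Nd = 9.46e+16 cm^-3
Step 2: p = ni^2 / n = (1.5e10)^2 / 9.46e+16
Step 3: p = 2.25e20 / 9.46e+16 = 2.38e+03 cm^-3

2.38e+03


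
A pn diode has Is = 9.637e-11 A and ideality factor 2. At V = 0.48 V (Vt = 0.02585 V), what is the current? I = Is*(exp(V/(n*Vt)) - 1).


Step 1: V/(n*Vt) = 0.48/(2*0.02585) = 9.2843
Step 2: exp(9.2843) = 1.0768e+04
Step 3: I = 9.637e-11 * (1.0768e+04 - 1) = 1.04e-06 A

1.04e-06


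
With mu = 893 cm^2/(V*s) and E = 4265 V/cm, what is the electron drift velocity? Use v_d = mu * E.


Step 1: v_d = mu * E
Step 2: v_d = 893 * 4265 = 3808645
Step 3: v_d = 3.81e+06 cm/s

3.81e+06


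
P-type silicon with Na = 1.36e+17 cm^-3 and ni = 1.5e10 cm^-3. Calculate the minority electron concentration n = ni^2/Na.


Step 1: Majority hole concentration p ≈ Na = 1.36e+17 cm^-3
Step 2: n = ni^2 / Na = (1.5e10)^2 / 1.36e+17
Step 3: n = 1.65e+03 cm^-3

1.65e+03


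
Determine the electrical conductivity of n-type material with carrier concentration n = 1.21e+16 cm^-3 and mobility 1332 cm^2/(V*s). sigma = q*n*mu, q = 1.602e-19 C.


Step 1: sigma = q * n * mu
Step 2: sigma = 1.602e-19 * 1.21e+16 * 1332
Step 3: sigma = 2.582e+00 S/cm

2.582e+00


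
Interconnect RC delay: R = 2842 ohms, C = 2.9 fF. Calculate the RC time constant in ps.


Step 1: tau = R * C
Step 2: tau = 2842 * 2.9 fF = 2842 * 2.9e-15 F
Step 3: tau = 8.2418e-12 s = 8.2418 ps

8.2418


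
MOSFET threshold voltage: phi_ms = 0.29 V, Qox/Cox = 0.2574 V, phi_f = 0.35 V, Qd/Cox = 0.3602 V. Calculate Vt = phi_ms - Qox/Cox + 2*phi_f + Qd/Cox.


Step 1: Vt = phi_ms - Qox/Cox + 2*phi_f + Qd/Cox
Step 2: Vt = 0.29 - 0.2574 + 2*0.35 + 0.3602
Step 3: Vt = 0.29 - 0.2574 + 0.7 + 0.3602
Step 4: Vt = 1.0928 V

1.0928


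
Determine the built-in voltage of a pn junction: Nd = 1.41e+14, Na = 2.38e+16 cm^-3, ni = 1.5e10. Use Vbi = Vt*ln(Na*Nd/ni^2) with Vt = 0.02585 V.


Step 1: Compute Na*Nd/ni^2 = 2.38e+16 * 1.41e+14 / (1.5e10)^2 = 1.4915e+10
Step 2: ln(1.4915e+10) = 23.4256
Step 3: Vbi = 0.02585 * 23.4256 = 0.606 V

0.606


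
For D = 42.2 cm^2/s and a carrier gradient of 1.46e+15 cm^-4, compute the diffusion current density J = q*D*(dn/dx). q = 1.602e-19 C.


Step 1: J = q * D * (dn/dx)
Step 2: J = 1.602e-19 * 42.2 * 1.46e+15
Step 3: J = 9.87e-03 A/cm^2

9.87e-03


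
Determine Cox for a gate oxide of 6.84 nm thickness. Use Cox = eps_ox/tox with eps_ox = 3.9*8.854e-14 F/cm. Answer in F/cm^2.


Step 1: eps_ox = 3.9 * 8.854e-14 = 3.45306e-13 F/cm
Step 2: tox in cm = 6.84 nm * 1e-7 = 6.8400e-07 cm
Step 3: Cox = 3.45306e-13 / 6.8400e-07 = 5.05e-07 F/cm^2

5.05e-07


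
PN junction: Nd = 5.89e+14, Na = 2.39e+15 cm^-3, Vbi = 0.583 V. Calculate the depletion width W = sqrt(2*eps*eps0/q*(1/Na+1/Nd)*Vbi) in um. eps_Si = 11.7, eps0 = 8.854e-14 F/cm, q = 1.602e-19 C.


Step 1: 1/Na + 1/Nd = 1/2.39e+15 + 1/5.89e+14 = 2.11620e-15
Step 2: 2*eps*eps0/q = 2*11.7*8.854e-14/1.602e-19 = 1.293281e+07
Step 3: W^2 = 1.293281e+07 * 2.11620e-15 * 0.583 = 1.59558e-08
Step 4: W = sqrt(1.59558e-08) = 1.263e-04 cm = 1.263 um

1.263


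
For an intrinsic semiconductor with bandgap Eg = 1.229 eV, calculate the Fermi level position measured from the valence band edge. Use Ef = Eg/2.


Step 1: For an intrinsic semiconductor, the Fermi level sits at midgap.
Step 2: Ef = Eg / 2 = 1.229 / 2 = 0.6145 eV

0.6145


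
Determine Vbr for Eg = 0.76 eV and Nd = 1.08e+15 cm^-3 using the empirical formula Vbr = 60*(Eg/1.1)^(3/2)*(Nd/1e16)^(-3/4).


Step 1: Eg/1.1 = 0.76/1.1 = 0.690909
Step 2: (Eg/1.1)^1.5 = 0.690909^1.5 = 0.574290
Step 3: (Nd/1e16)^(-0.75) = (0.108)^(-0.75) = 5.308016
Step 4: Vbr = 60 * 0.574290 * 5.308016 = 182.9 V

182.9


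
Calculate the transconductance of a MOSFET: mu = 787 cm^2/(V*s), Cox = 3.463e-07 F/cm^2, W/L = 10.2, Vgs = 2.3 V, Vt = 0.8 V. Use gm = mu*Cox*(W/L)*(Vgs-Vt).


Step 1: Vov = Vgs - Vt = 2.3 - 0.8 = 1.5 V
Step 2: gm = mu * Cox * (W/L) * Vov
Step 3: gm = 787 * 3.463e-07 * 10.2 * 1.5 = 4.17e-03 S

4.17e-03


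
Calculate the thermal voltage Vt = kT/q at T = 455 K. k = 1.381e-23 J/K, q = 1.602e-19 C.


Step 1: kT = 1.381e-23 * 455 = 6.28355e-21 J
Step 2: Vt = kT/q = 6.28355e-21 / 1.602e-19
Step 3: Vt = 0.03922 V

0.03922


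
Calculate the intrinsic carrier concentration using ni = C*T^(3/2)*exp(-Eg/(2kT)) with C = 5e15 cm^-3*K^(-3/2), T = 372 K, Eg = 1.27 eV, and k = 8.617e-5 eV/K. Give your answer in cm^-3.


Step 1: Compute kT = 8.617e-5 * 372 = 0.03205524 eV
Step 2: Exponent = -Eg/(2kT) = -1.27/(2*0.03205524) = -19.80955
Step 3: T^(3/2) = 372^1.5 = 7174.88
Step 4: ni = 5e15 * 7174.88 * exp(-19.80955) = 8.95e+10 cm^-3

8.95e+10


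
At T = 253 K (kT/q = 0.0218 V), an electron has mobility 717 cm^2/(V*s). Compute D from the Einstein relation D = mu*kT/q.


Step 1: D = mu * (kT/q)
Step 2: D = 717 * 0.0218
Step 3: D = 15.63 cm^2/s

15.63


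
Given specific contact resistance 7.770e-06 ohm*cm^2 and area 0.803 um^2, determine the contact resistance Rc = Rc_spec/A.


Step 1: Convert area to cm^2: 0.803 um^2 = 8.0300e-09 cm^2
Step 2: Rc = Rc_spec / A = 7.770e-06 / 8.0300e-09
Step 3: Rc = 9.68e+02 ohms

9.68e+02
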